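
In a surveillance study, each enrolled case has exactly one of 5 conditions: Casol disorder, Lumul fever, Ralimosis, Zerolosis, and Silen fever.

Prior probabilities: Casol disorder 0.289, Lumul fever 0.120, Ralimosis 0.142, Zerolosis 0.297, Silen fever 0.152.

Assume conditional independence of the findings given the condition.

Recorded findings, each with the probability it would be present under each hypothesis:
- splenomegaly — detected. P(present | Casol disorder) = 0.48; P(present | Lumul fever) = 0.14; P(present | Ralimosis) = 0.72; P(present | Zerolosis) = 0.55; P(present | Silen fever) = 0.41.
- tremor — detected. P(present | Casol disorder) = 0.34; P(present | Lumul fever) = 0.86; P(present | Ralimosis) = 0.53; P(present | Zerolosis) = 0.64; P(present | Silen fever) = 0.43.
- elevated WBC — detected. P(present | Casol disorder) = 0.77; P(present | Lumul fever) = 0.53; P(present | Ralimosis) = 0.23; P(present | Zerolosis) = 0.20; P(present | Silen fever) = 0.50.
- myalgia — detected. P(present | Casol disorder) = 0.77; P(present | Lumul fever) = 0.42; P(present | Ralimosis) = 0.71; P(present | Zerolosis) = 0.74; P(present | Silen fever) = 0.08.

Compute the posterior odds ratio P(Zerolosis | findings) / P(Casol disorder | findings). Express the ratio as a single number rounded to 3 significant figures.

Posterior odds equal prior odds times the likelihood ratio; only the two competing hypotheses matter.
  Zerolosis: 0.297 × 0.55 × 0.64 × 0.20 × 0.74 = 0.015473
  Casol disorder: 0.289 × 0.48 × 0.34 × 0.77 × 0.77 = 0.027964
Posterior odds = 0.015473 / 0.027964 ≈ 0.553.

0.553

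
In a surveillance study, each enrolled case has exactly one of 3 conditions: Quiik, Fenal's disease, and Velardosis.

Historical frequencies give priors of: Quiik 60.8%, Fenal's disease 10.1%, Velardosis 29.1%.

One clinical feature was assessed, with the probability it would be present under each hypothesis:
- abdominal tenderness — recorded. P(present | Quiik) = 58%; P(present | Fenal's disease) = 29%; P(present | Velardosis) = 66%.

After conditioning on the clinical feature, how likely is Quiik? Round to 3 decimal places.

By Bayes' rule, the unnormalized weight for each hypothesis is prior × likelihood:
  Quiik: 0.608 × 0.58 = 0.35264
  Fenal's disease: 0.101 × 0.29 = 0.02929
  Velardosis: 0.291 × 0.66 = 0.19206
The unnormalized weights sum to 0.57399.
P(Quiik | evidence) = 0.35264 / 0.57399 ≈ 0.614.

0.614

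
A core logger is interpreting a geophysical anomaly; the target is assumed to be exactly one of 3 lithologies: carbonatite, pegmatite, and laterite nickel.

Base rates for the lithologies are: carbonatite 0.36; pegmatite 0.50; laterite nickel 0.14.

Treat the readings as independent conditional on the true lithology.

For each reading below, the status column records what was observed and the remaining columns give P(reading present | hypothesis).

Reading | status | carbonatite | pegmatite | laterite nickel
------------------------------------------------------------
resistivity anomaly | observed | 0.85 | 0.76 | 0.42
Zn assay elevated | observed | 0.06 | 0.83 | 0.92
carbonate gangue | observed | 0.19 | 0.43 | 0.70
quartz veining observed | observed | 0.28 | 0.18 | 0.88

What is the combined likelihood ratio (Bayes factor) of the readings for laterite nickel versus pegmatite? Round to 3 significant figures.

Joint likelihood of the reading pattern under each hypothesis:
  laterite nickel: 0.42 × 0.92 × 0.70 × 0.88 = 0.23802
  pegmatite: 0.76 × 0.83 × 0.43 × 0.18 = 0.048824
Bayes factor = 0.23802 / 0.048824 ≈ 4.88

4.88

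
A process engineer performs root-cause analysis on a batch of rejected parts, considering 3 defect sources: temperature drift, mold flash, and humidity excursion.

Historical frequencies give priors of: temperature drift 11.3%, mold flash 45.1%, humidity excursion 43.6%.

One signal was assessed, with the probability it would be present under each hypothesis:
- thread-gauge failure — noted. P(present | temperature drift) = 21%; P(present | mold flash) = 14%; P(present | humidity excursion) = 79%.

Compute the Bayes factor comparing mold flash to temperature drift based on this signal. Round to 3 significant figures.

0.667

Likelihood of this signal under each hypothesis:
  mold flash: 0.14
  temperature drift: 0.21
Bayes factor = 0.14 / 0.21 ≈ 0.667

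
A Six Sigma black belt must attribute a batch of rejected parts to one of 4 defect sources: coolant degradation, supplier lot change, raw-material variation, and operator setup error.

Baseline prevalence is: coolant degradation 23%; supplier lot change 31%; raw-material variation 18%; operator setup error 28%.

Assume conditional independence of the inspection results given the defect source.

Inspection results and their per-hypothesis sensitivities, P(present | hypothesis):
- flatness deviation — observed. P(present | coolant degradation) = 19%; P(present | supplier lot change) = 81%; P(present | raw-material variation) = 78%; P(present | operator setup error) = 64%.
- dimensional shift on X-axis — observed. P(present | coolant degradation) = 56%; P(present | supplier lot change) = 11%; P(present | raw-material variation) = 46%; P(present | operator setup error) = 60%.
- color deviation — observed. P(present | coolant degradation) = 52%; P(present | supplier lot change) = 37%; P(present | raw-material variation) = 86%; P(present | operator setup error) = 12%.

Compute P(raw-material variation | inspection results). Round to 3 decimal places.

0.608

Multiply each prior by the joint likelihood of the inspection result pattern:
  coolant degradation: 0.23 × 0.19 × 0.56 × 0.52 = 0.012725
  supplier lot change: 0.31 × 0.81 × 0.11 × 0.37 = 0.01022
  raw-material variation: 0.18 × 0.78 × 0.46 × 0.86 = 0.055542
  operator setup error: 0.28 × 0.64 × 0.60 × 0.12 = 0.012902
Marginal likelihood of the evidence = 0.09139.
P(raw-material variation | evidence) = 0.055542 / 0.09139 ≈ 0.608.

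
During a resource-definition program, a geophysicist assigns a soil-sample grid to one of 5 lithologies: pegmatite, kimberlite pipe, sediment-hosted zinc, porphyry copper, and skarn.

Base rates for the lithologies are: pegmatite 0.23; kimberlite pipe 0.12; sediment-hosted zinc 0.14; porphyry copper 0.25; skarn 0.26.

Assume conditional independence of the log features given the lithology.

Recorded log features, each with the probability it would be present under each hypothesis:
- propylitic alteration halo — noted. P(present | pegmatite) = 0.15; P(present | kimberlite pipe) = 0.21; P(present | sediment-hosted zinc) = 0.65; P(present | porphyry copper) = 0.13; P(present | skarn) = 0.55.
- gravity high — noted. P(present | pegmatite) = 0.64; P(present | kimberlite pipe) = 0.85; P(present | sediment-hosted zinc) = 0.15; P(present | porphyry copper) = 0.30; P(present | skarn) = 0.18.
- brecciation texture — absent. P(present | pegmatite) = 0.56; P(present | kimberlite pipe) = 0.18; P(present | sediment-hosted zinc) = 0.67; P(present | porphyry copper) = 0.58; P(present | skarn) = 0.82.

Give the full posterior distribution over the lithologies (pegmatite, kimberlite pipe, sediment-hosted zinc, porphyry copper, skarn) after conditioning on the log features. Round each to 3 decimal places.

Multiply each prior by the joint likelihood of the log feature pattern (using 1 − P(present | H) for each absent log feature):
  pegmatite: 0.23 × 0.15 × 0.64 × (1 − 0.56) = 0.0097152
  kimberlite pipe: 0.12 × 0.21 × 0.85 × (1 − 0.18) = 0.017564
  sediment-hosted zinc: 0.14 × 0.65 × 0.15 × (1 − 0.67) = 0.0045045
  porphyry copper: 0.25 × 0.13 × 0.30 × (1 − 0.58) = 0.004095
  skarn: 0.26 × 0.55 × 0.18 × (1 − 0.82) = 0.0046332
Normalizing constant Z = 0.0097152 + 0.017564 + 0.0045045 + 0.004095 + 0.0046332 = 0.040512.
P(pegmatite | evidence) = 0.0097152 / 0.040512 ≈ 0.240
P(kimberlite pipe | evidence) = 0.017564 / 0.040512 ≈ 0.434
P(sediment-hosted zinc | evidence) = 0.0045045 / 0.040512 ≈ 0.111
P(porphyry copper | evidence) = 0.004095 / 0.040512 ≈ 0.101
P(skarn | evidence) = 0.0046332 / 0.040512 ≈ 0.114

0.240, 0.434, 0.111, 0.101, 0.114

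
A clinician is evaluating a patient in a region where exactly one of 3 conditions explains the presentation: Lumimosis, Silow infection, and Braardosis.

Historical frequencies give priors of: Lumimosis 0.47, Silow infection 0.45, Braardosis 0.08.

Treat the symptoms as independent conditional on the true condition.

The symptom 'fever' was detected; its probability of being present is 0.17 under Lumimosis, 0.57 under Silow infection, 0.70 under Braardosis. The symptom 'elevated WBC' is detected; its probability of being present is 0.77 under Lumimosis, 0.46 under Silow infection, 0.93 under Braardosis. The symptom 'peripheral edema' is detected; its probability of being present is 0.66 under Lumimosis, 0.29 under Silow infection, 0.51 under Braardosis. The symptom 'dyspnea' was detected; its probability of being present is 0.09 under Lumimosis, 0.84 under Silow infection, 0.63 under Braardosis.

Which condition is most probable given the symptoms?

By Bayes' rule with conditional independence, the unnormalized weight for each hypothesis is prior × ∏ likelihoods:
  Lumimosis: 0.47 × 0.17 × 0.77 × 0.66 × 0.09 = 0.0036545
  Silow infection: 0.45 × 0.57 × 0.46 × 0.29 × 0.84 = 0.028742
  Braardosis: 0.08 × 0.70 × 0.93 × 0.51 × 0.63 = 0.016733
Marginal likelihood of the evidence = 0.04913.
P(Lumimosis | evidence) ≈ 0.0036545 / 0.04913 ≈ 0.074
P(Silow infection | evidence) ≈ 0.028742 / 0.04913 ≈ 0.585
P(Braardosis | evidence) ≈ 0.016733 / 0.04913 ≈ 0.341
The largest is 0.585, so Silow infection is most probable.

Silow infection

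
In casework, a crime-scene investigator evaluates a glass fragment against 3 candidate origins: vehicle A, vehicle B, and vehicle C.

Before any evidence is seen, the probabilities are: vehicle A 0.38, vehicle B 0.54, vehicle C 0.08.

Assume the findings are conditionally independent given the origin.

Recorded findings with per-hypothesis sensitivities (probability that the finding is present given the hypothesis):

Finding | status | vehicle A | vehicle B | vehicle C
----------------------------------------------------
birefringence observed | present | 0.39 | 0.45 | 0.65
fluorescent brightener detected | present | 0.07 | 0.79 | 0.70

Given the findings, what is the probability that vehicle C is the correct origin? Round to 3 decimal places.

Multiply each prior by the joint likelihood of the evidence pattern:
  vehicle A: 0.38 × 0.39 × 0.07 = 0.010374
  vehicle B: 0.54 × 0.45 × 0.79 = 0.19197
  vehicle C: 0.08 × 0.65 × 0.70 = 0.0364
The unnormalized weights sum to 0.23874.
P(vehicle C | evidence) = 0.0364 / 0.23874 ≈ 0.152.

0.152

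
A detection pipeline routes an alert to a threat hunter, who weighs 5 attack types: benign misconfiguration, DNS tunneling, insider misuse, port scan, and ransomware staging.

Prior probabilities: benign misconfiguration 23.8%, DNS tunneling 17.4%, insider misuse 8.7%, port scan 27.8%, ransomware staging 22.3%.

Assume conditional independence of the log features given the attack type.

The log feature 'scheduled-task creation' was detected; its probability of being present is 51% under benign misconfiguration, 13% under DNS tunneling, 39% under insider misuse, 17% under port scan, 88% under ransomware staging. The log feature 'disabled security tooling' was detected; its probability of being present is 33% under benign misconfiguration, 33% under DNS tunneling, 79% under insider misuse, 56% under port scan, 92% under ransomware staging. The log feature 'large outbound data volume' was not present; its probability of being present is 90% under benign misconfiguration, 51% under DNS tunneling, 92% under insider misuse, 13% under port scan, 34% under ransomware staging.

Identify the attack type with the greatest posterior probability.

ransomware staging

For each hypothesis, the unnormalized posterior weight is prior × product of the log feature likelihoods (using 1 − P(present | H) for each absent log feature):
  benign misconfiguration: 0.238 × 0.51 × 0.33 × (1 − 0.90) = 0.0040055
  DNS tunneling: 0.174 × 0.13 × 0.33 × (1 − 0.51) = 0.0036577
  insider misuse: 0.087 × 0.39 × 0.79 × (1 − 0.92) = 0.0021444
  port scan: 0.278 × 0.17 × 0.56 × (1 − 0.13) = 0.023025
  ransomware staging: 0.223 × 0.88 × 0.92 × (1 − 0.34) = 0.11916
Marginal likelihood of the evidence = 0.15199.
P(benign misconfiguration | evidence) ≈ 0.0040055 / 0.15199 ≈ 0.026
P(DNS tunneling | evidence) ≈ 0.0036577 / 0.15199 ≈ 0.024
P(insider misuse | evidence) ≈ 0.0021444 / 0.15199 ≈ 0.014
P(port scan | evidence) ≈ 0.023025 / 0.15199 ≈ 0.151
P(ransomware staging | evidence) ≈ 0.11916 / 0.15199 ≈ 0.784
The largest is 0.784, so ransomware staging is most probable.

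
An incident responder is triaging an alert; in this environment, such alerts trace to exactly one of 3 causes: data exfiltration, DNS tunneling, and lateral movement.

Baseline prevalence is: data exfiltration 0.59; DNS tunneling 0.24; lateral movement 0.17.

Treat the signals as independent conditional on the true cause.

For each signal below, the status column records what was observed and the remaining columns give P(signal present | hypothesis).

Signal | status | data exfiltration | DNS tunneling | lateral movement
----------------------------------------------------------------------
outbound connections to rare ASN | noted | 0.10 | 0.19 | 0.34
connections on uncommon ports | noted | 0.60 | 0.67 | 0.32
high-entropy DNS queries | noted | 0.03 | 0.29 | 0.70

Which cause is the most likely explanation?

lateral movement

By Bayes' rule with conditional independence, the unnormalized weight for each hypothesis is prior × ∏ likelihoods:
  data exfiltration: 0.59 × 0.10 × 0.60 × 0.03 = 0.001062
  DNS tunneling: 0.24 × 0.19 × 0.67 × 0.29 = 0.0088601
  lateral movement: 0.17 × 0.34 × 0.32 × 0.70 = 0.012947
The unnormalized weights sum to 0.022869.
P(data exfiltration | evidence) ≈ 0.001062 / 0.022869 ≈ 0.046
P(DNS tunneling | evidence) ≈ 0.0088601 / 0.022869 ≈ 0.387
P(lateral movement | evidence) ≈ 0.012947 / 0.022869 ≈ 0.566
The largest is 0.566, so lateral movement is most probable.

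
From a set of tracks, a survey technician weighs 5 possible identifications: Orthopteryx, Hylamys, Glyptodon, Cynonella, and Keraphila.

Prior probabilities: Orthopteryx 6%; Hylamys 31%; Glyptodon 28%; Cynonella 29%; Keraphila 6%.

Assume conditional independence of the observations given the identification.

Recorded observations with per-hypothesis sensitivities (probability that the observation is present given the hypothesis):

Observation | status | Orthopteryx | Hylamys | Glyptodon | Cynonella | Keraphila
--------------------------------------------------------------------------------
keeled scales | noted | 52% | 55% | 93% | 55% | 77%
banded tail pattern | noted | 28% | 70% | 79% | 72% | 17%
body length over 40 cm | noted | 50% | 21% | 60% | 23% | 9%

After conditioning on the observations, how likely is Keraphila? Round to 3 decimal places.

0.004

By Bayes' rule with conditional independence, the unnormalized weight for each hypothesis is prior × ∏ likelihoods:
  Orthopteryx: 0.06 × 0.52 × 0.28 × 0.50 = 0.004368
  Hylamys: 0.31 × 0.55 × 0.70 × 0.21 = 0.025063
  Glyptodon: 0.28 × 0.93 × 0.79 × 0.60 = 0.12343
  Cynonella: 0.29 × 0.55 × 0.72 × 0.23 = 0.026413
  Keraphila: 0.06 × 0.77 × 0.17 × 0.09 = 0.00070686
The unnormalized weights sum to 0.17998.
P(Keraphila | evidence) = 0.00070686 / 0.17998 ≈ 0.004.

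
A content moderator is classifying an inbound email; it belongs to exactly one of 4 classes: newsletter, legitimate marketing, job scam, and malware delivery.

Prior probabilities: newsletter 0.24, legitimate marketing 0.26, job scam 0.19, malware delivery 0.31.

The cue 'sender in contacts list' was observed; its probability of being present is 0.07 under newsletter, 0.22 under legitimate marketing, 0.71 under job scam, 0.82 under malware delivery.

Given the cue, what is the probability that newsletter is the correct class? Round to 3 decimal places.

Multiply each prior by the likelihood of the cue:
  newsletter: 0.24 × 0.07 = 0.0168
  legitimate marketing: 0.26 × 0.22 = 0.0572
  job scam: 0.19 × 0.71 = 0.1349
  malware delivery: 0.31 × 0.82 = 0.2542
Marginal likelihood of the evidence = 0.4631.
P(newsletter | evidence) = 0.0168 / 0.4631 ≈ 0.036.

0.036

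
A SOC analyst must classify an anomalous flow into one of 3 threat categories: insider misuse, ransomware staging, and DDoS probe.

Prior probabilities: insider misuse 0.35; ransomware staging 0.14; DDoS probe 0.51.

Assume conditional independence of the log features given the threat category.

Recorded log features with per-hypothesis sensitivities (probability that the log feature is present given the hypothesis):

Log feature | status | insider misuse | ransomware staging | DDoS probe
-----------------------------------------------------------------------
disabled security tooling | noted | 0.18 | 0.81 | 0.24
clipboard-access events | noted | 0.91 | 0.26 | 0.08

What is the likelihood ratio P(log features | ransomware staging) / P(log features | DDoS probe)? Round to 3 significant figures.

11.0

Joint likelihood of the log feature pattern under each hypothesis:
  ransomware staging: 0.81 × 0.26 = 0.2106
  DDoS probe: 0.24 × 0.08 = 0.0192
Bayes factor = 0.2106 / 0.0192 ≈ 11.0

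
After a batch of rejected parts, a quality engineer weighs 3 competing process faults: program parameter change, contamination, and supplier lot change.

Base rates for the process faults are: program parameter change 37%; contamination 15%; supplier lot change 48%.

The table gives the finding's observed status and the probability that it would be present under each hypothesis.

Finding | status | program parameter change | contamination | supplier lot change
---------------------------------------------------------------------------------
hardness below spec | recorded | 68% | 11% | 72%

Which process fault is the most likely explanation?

supplier lot change

By Bayes' rule, the unnormalized weight for each hypothesis is prior × likelihood:
  program parameter change: 0.37 × 0.68 = 0.2516
  contamination: 0.15 × 0.11 = 0.0165
  supplier lot change: 0.48 × 0.72 = 0.3456
The unnormalized weights sum to 0.6137.
P(program parameter change | evidence) ≈ 0.2516 / 0.6137 ≈ 0.410
P(contamination | evidence) ≈ 0.0165 / 0.6137 ≈ 0.027
P(supplier lot change | evidence) ≈ 0.3456 / 0.6137 ≈ 0.563
The largest is 0.563, so supplier lot change is most probable.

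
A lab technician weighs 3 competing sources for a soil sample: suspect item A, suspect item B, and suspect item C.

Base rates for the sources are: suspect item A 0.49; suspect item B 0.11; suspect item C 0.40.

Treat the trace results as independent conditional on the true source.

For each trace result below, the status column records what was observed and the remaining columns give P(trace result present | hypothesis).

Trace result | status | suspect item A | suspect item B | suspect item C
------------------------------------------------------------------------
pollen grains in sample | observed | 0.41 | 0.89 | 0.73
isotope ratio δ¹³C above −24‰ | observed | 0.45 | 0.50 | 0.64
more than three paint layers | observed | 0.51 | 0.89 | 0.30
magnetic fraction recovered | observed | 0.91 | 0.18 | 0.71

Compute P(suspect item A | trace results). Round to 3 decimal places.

0.468

Multiply each prior by the joint likelihood of the trace result pattern:
  suspect item A: 0.49 × 0.41 × 0.45 × 0.51 × 0.91 = 0.041957
  suspect item B: 0.11 × 0.89 × 0.50 × 0.89 × 0.18 = 0.0078418
  suspect item C: 0.40 × 0.73 × 0.64 × 0.30 × 0.71 = 0.039805
Marginal likelihood of the evidence = 0.089604.
P(suspect item A | evidence) = 0.041957 / 0.089604 ≈ 0.468.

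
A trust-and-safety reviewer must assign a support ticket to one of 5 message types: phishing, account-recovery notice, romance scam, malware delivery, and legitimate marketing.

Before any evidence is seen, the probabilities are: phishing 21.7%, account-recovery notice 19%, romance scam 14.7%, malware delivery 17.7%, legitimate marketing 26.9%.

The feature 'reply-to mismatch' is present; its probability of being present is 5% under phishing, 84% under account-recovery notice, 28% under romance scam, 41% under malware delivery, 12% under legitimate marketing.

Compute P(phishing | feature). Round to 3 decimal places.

0.034

Multiply each prior by the likelihood of the feature:
  phishing: 0.217 × 0.05 = 0.01085
  account-recovery notice: 0.190 × 0.84 = 0.1596
  romance scam: 0.147 × 0.28 = 0.04116
  malware delivery: 0.177 × 0.41 = 0.07257
  legitimate marketing: 0.269 × 0.12 = 0.03228
Normalizing constant Z = 0.01085 + 0.1596 + 0.04116 + 0.07257 + 0.03228 = 0.31646.
P(phishing | evidence) = 0.01085 / 0.31646 ≈ 0.034.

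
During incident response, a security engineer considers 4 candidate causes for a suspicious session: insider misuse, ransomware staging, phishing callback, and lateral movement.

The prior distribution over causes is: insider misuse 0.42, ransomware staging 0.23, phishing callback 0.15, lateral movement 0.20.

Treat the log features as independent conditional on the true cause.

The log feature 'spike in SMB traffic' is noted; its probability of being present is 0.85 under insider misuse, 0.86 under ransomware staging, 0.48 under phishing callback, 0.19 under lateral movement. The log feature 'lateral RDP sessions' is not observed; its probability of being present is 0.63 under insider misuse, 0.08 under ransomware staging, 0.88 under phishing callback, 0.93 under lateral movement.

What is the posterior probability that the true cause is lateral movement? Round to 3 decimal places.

0.008

Multiply each prior by the joint likelihood of the log feature pattern (using 1 − P(present | H) for each absent log feature):
  insider misuse: 0.42 × 0.85 × (1 − 0.63) = 0.13209
  ransomware staging: 0.23 × 0.86 × (1 − 0.08) = 0.18198
  phishing callback: 0.15 × 0.48 × (1 − 0.88) = 0.00864
  lateral movement: 0.20 × 0.19 × (1 − 0.93) = 0.00266
Marginal likelihood of the evidence = 0.32537.
P(lateral movement | evidence) = 0.00266 / 0.32537 ≈ 0.008.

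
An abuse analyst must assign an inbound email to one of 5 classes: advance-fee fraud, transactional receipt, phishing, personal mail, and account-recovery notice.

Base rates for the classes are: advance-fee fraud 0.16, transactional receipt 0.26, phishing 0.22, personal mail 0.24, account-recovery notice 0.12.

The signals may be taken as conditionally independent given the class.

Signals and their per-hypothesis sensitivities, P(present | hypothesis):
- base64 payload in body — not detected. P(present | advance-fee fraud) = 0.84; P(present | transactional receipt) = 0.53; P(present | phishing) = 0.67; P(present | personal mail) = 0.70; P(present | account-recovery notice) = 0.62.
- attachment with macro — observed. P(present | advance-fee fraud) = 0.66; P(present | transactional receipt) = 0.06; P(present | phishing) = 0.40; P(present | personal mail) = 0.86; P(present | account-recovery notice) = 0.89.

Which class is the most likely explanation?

personal mail

By Bayes' rule with conditional independence, the unnormalized weight for each hypothesis is prior × ∏ likelihoods (using 1 − P(present | H) for each absent signal):
  advance-fee fraud: 0.16 × (1 − 0.84) × 0.66 = 0.016896
  transactional receipt: 0.26 × (1 − 0.53) × 0.06 = 0.007332
  phishing: 0.22 × (1 − 0.67) × 0.40 = 0.02904
  personal mail: 0.24 × (1 − 0.70) × 0.86 = 0.06192
  account-recovery notice: 0.12 × (1 − 0.62) × 0.89 = 0.040584
Normalizing constant Z = 0.016896 + 0.007332 + 0.02904 + 0.06192 + 0.040584 = 0.15577.
P(advance-fee fraud | evidence) ≈ 0.016896 / 0.15577 ≈ 0.108
P(transactional receipt | evidence) ≈ 0.007332 / 0.15577 ≈ 0.047
P(phishing | evidence) ≈ 0.02904 / 0.15577 ≈ 0.186
P(personal mail | evidence) ≈ 0.06192 / 0.15577 ≈ 0.398
P(account-recovery notice | evidence) ≈ 0.040584 / 0.15577 ≈ 0.261
The largest is 0.398, so personal mail is most probable.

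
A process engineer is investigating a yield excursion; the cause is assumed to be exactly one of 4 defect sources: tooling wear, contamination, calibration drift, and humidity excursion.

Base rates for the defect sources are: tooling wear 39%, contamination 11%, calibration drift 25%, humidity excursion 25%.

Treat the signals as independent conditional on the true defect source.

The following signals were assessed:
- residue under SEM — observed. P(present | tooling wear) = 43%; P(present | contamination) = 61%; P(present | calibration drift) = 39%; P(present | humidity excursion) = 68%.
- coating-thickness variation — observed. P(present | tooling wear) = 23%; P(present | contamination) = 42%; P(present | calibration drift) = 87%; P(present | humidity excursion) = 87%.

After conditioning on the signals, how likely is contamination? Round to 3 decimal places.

0.094

By Bayes' rule with conditional independence, the unnormalized weight for each hypothesis is prior × ∏ likelihoods:
  tooling wear: 0.39 × 0.43 × 0.23 = 0.038571
  contamination: 0.11 × 0.61 × 0.42 = 0.028182
  calibration drift: 0.25 × 0.39 × 0.87 = 0.084825
  humidity excursion: 0.25 × 0.68 × 0.87 = 0.1479
The unnormalized weights sum to 0.29948.
P(contamination | evidence) = 0.028182 / 0.29948 ≈ 0.094.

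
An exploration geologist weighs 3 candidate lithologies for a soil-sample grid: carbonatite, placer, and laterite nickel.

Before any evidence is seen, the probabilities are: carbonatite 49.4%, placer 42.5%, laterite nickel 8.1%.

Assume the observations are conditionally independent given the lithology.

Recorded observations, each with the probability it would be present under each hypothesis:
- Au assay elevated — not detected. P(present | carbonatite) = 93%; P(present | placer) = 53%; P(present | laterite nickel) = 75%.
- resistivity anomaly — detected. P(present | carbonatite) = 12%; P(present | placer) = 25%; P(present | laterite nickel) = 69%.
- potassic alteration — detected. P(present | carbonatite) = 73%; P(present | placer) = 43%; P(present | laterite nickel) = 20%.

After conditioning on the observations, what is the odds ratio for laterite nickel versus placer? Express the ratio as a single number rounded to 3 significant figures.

Posterior odds equal prior odds times the likelihood ratio; only the two competing hypotheses matter (using 1 − P(present | H) for each absent observation).
  laterite nickel: 0.081 × (1 − 0.75) × 0.69 × 0.20 = 0.0027945
  placer: 0.425 × (1 − 0.53) × 0.25 × 0.43 = 0.021473
Posterior odds = 0.0027945 / 0.021473 ≈ 0.130.

0.130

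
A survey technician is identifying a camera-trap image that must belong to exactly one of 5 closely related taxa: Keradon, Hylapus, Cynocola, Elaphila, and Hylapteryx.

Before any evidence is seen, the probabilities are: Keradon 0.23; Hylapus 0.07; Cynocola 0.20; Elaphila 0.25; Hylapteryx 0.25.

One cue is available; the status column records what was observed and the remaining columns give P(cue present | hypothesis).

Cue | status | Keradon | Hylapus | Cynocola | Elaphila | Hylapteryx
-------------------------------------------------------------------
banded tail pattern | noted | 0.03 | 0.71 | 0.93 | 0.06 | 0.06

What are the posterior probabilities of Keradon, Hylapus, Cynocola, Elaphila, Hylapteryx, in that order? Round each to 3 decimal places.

0.025, 0.182, 0.682, 0.055, 0.055

By Bayes' rule, the unnormalized weight for each hypothesis is prior × likelihood:
  Keradon: 0.23 × 0.03 = 0.0069
  Hylapus: 0.07 × 0.71 = 0.0497
  Cynocola: 0.20 × 0.93 = 0.186
  Elaphila: 0.25 × 0.06 = 0.015
  Hylapteryx: 0.25 × 0.06 = 0.015
The unnormalized weights sum to 0.2726.
P(Keradon | evidence) = 0.0069 / 0.2726 ≈ 0.025
P(Hylapus | evidence) = 0.0497 / 0.2726 ≈ 0.182
P(Cynocola | evidence) = 0.186 / 0.2726 ≈ 0.682
P(Elaphila | evidence) = 0.015 / 0.2726 ≈ 0.055
P(Hylapteryx | evidence) = 0.015 / 0.2726 ≈ 0.055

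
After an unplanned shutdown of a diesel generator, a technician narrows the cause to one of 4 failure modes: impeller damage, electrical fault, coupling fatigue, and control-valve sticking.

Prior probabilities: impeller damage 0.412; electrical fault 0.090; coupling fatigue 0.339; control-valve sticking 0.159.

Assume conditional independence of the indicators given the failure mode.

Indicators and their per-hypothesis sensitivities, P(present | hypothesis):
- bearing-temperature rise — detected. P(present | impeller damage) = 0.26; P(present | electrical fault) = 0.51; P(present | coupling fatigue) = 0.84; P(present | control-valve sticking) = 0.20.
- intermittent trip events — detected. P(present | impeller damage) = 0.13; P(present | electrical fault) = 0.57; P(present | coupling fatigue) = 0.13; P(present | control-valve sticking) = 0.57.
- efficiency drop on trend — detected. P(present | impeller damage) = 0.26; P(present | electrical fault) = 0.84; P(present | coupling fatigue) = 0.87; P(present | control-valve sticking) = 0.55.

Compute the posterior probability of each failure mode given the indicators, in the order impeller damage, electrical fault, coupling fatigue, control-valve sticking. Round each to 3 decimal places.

Multiply each prior by the joint likelihood of the indicator pattern:
  impeller damage: 0.412 × 0.26 × 0.13 × 0.26 = 0.0036207
  electrical fault: 0.090 × 0.51 × 0.57 × 0.84 = 0.021977
  coupling fatigue: 0.339 × 0.84 × 0.13 × 0.87 = 0.032206
  control-valve sticking: 0.159 × 0.20 × 0.57 × 0.55 = 0.0099693
The unnormalized weights sum to 0.067773.
P(impeller damage | evidence) = 0.0036207 / 0.067773 ≈ 0.053
P(electrical fault | evidence) = 0.021977 / 0.067773 ≈ 0.324
P(coupling fatigue | evidence) = 0.032206 / 0.067773 ≈ 0.475
P(control-valve sticking | evidence) = 0.0099693 / 0.067773 ≈ 0.147

0.053, 0.324, 0.475, 0.147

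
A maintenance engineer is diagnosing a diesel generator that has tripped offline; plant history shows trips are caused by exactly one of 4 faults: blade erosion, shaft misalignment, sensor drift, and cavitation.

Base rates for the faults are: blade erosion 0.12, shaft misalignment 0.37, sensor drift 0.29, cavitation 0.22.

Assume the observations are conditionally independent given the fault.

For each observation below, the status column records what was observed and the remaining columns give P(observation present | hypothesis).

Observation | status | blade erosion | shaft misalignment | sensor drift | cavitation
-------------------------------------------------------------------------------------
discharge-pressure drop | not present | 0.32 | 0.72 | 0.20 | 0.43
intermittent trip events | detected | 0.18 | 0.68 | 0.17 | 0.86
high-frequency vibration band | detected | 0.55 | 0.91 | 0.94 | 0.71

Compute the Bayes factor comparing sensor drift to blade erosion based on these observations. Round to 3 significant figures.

Joint likelihood of the evidence pattern under each hypothesis (using 1 − P(present | H) for each absent observation):
  sensor drift: (1 − 0.20) × 0.17 × 0.94 = 0.12784
  blade erosion: (1 − 0.32) × 0.18 × 0.55 = 0.06732
Bayes factor = 0.12784 / 0.06732 ≈ 1.90

1.90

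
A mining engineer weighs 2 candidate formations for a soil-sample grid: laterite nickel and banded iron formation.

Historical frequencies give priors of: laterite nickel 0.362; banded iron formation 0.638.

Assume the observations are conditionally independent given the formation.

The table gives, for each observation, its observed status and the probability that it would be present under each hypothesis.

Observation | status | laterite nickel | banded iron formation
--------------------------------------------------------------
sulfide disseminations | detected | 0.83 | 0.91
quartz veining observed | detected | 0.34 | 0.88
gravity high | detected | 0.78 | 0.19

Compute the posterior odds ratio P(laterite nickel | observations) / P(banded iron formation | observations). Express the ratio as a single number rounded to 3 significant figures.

0.821

The normalizing constant cancels in an odds ratio, so compute prior × likelihood for the two hypotheses only:
  laterite nickel: 0.362 × 0.83 × 0.34 × 0.78 = 0.079682
  banded iron formation: 0.638 × 0.91 × 0.88 × 0.19 = 0.097073
Posterior odds = 0.079682 / 0.097073 ≈ 0.821.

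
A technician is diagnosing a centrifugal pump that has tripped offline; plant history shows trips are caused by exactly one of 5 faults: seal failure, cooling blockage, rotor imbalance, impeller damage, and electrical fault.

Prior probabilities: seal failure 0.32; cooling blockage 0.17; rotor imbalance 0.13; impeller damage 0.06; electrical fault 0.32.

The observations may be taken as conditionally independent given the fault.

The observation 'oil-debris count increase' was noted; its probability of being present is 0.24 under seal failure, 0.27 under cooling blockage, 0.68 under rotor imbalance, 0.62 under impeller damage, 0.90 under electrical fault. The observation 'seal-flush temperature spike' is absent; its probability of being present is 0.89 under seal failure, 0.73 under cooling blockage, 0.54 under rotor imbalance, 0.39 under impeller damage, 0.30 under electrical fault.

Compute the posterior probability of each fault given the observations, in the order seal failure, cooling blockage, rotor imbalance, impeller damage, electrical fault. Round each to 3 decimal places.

0.030, 0.043, 0.142, 0.079, 0.705

Multiply each prior by the joint likelihood of the evidence pattern (using 1 − P(present | H) for each absent observation):
  seal failure: 0.32 × 0.24 × (1 − 0.89) = 0.008448
  cooling blockage: 0.17 × 0.27 × (1 − 0.73) = 0.012393
  rotor imbalance: 0.13 × 0.68 × (1 − 0.54) = 0.040664
  impeller damage: 0.06 × 0.62 × (1 − 0.39) = 0.022692
  electrical fault: 0.32 × 0.90 × (1 − 0.30) = 0.2016
Marginal likelihood of the evidence = 0.2858.
P(seal failure | evidence) = 0.008448 / 0.2858 ≈ 0.030
P(cooling blockage | evidence) = 0.012393 / 0.2858 ≈ 0.043
P(rotor imbalance | evidence) = 0.040664 / 0.2858 ≈ 0.142
P(impeller damage | evidence) = 0.022692 / 0.2858 ≈ 0.079
P(electrical fault | evidence) = 0.2016 / 0.2858 ≈ 0.705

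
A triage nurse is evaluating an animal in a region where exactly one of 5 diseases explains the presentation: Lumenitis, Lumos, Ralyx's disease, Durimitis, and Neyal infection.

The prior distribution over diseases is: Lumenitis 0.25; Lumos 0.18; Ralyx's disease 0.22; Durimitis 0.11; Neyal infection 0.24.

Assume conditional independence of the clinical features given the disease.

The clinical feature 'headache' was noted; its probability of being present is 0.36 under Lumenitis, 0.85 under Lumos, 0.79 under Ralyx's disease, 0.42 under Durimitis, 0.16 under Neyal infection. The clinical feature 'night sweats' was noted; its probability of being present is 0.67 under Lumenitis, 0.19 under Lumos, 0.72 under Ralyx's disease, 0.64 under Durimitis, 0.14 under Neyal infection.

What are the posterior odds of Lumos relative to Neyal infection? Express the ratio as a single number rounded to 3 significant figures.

5.41

The normalizing constant cancels in an odds ratio, so compute prior × likelihood for the two hypotheses only:
  Lumos: 0.18 × 0.85 × 0.19 = 0.02907
  Neyal infection: 0.24 × 0.16 × 0.14 = 0.005376
Odds(Lumos : Neyal infection) = 0.02907 / 0.005376 ≈ 5.41.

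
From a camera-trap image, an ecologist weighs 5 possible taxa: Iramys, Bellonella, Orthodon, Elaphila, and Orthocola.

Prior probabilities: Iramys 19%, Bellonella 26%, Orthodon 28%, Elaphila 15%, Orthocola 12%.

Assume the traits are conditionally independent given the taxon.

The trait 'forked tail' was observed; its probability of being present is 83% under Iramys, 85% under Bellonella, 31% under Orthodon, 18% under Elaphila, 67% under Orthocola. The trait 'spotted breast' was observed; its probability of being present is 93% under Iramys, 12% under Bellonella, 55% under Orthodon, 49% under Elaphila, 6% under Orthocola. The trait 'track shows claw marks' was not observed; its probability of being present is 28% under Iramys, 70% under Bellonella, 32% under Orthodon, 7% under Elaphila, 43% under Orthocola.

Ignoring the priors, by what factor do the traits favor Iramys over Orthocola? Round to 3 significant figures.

24.3

Joint likelihood of the trait pattern under each hypothesis (using 1 − P(present | H) for each absent trait):
  Iramys: 0.83 × 0.93 × (1 − 0.28) = 0.55577
  Orthocola: 0.67 × 0.06 × (1 − 0.43) = 0.022914
Bayes factor = 0.55577 / 0.022914 ≈ 24.3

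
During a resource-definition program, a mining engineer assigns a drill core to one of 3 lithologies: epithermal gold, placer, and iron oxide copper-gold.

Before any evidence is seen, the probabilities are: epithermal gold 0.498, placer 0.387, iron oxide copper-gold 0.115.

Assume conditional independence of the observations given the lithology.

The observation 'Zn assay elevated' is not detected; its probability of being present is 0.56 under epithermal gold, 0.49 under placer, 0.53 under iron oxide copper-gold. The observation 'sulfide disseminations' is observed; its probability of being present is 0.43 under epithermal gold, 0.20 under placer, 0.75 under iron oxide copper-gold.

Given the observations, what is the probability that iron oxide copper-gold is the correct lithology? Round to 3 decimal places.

Multiply each prior by the joint likelihood of the evidence pattern (using 1 − P(present | H) for each absent observation):
  epithermal gold: 0.498 × (1 − 0.56) × 0.43 = 0.094222
  placer: 0.387 × (1 − 0.49) × 0.20 = 0.039474
  iron oxide copper-gold: 0.115 × (1 − 0.53) × 0.75 = 0.040538
The unnormalized weights sum to 0.17423.
P(iron oxide copper-gold | evidence) = 0.040538 / 0.17423 ≈ 0.233.

0.233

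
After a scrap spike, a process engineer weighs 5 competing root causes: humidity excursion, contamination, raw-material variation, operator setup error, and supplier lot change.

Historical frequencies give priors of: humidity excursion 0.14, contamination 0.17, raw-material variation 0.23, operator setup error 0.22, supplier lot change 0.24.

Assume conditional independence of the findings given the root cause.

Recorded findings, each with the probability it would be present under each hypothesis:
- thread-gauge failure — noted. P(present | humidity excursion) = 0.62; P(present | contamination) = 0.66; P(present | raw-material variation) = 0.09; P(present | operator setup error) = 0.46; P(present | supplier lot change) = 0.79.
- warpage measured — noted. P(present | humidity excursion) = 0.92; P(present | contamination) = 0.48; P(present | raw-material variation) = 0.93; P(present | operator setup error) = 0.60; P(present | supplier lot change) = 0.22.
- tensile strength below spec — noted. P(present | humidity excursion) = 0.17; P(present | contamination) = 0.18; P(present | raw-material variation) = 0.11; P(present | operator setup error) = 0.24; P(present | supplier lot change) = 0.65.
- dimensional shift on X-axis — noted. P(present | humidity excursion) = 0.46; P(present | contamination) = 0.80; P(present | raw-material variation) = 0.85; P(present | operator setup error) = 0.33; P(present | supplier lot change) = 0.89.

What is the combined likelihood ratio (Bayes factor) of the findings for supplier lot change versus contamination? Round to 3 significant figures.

2.20

Take the product of per-finding likelihoods under each hypothesis, then divide.
  supplier lot change: 0.79 × 0.22 × 0.65 × 0.89 = 0.10054
  contamination: 0.66 × 0.48 × 0.18 × 0.80 = 0.045619
Bayes factor = 0.10054 / 0.045619 ≈ 2.20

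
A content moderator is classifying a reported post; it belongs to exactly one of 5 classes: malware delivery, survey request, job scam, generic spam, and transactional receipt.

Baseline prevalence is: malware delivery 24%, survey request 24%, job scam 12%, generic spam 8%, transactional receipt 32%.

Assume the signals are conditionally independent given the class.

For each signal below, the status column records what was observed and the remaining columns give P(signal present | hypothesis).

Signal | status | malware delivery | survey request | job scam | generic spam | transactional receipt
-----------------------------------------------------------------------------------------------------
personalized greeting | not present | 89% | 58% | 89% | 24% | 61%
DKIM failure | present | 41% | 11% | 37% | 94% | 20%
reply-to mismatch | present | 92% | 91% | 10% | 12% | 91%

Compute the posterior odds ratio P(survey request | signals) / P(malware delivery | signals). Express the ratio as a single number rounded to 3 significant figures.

Posterior odds equal prior odds times the likelihood ratio; only the two competing hypotheses matter (using 1 − P(present | H) for each absent signal).
  survey request: 0.24 × (1 − 0.58) × 0.11 × 0.91 = 0.01009
  malware delivery: 0.24 × (1 − 0.89) × 0.41 × 0.92 = 0.0099581
Odds(survey request : malware delivery) = 0.01009 / 0.0099581 ≈ 1.01.

1.01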